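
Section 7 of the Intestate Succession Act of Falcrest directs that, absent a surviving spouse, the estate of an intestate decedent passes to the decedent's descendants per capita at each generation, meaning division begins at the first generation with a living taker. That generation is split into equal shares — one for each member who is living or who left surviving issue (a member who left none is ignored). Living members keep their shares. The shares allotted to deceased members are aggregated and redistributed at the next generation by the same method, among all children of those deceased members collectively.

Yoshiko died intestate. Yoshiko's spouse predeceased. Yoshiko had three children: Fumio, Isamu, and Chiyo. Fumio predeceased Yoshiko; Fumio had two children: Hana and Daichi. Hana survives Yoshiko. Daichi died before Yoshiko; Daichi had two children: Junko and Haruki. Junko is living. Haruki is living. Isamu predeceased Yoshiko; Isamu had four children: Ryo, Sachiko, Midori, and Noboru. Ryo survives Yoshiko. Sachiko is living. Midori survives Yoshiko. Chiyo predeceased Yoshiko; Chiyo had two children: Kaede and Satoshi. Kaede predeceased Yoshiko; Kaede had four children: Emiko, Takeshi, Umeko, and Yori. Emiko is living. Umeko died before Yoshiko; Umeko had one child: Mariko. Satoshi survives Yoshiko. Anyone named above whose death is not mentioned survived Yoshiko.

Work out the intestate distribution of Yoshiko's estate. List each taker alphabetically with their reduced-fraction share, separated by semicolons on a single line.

Emiko 1/24; Hana 1/8; Haruki 1/24; Junko 1/24; Mariko 1/24; Midori 1/8; Noboru 1/8; Ryo 1/8; Sachiko 1/8; Satoshi 1/8; Takeshi 1/24; Yori 1/24

There is no surviving spouse, so the entire estate passes to Yoshiko's descendants per capita at each generation.
No one at generation 1 (Fumio, Isamu, Chiyo) is living; moving to the next generation.
At generation 2 (Hana, Daichi, Ryo, Sachiko, Midori, Noboru, Kaede, Satoshi) there are 8 shares of (1)/8 = 1/8 each.
Living: Hana, Ryo, Sachiko, Midori, Noboru, and Satoshi — each takes 1/8.
Deceased: Daichi and Kaede. Their combined 1/4 is pooled and carried to generation 3.
At generation 3 (Junko, Haruki, Emiko, Takeshi, Umeko, Yori) there are 6 shares of (1/4)/6 = 1/24 each.
Living: Junko, Haruki, Emiko, Takeshi, and Yori — each takes 1/24.
Deceased: Umeko. That 1/24 share is carried to generation 4.
At generation 4 (Mariko) there are 1 shares of (1/24)/1 = 1/24 each.
Living: Mariko — each takes 1/24.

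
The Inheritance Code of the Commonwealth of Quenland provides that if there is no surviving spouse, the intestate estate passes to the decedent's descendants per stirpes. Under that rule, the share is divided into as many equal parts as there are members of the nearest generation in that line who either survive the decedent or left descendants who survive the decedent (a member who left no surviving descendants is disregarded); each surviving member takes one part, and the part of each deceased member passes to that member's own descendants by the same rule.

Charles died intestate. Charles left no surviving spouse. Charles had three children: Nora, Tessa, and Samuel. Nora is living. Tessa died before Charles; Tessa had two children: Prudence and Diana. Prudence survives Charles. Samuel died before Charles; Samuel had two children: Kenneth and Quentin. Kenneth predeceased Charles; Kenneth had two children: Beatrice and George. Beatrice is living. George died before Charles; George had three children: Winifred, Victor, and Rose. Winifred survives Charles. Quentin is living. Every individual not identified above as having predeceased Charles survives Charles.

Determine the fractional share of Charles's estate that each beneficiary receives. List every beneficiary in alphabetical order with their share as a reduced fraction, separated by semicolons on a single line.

There is no surviving spouse, so the entire estate passes to Charles's descendants per stirpes.
The estate is divided into 3 equal shares of 1/3 among Nora, Tessa, Samuel.
Nora is living and takes 1/3.
Tessa predeceased; the 1/3 allotted to Tessa's branch passes to Tessa's issue by representation.
The 1/3 is divided into 2 equal shares of 1/6 among Prudence, Diana.
Prudence is living and takes 1/6.
Diana is living and takes 1/6.
Samuel predeceased; the 1/3 allotted to Samuel's branch passes to Samuel's issue by representation.
The 1/3 is divided into 2 equal shares of 1/6 among Kenneth, Quentin.
Kenneth predeceased; the 1/6 allotted to Kenneth's branch passes to Kenneth's issue by representation.
The 1/6 is divided into 2 equal shares of 1/12 among Beatrice, George.
Beatrice is living and takes 1/12.
George predeceased; the 1/12 allotted to George's branch passes to George's issue by representation.
The 1/12 is divided into 3 equal shares of 1/36 among Winifred, Victor, Rose.
Winifred is living and takes 1/36.
Victor is living and takes 1/36.
Rose is living and takes 1/36.
Quentin is living and takes 1/6.

Beatrice 1/12; Diana 1/6; Nora 1/3; Prudence 1/6; Quentin 1/6; Rose 1/36; Victor 1/36; Winifred 1/36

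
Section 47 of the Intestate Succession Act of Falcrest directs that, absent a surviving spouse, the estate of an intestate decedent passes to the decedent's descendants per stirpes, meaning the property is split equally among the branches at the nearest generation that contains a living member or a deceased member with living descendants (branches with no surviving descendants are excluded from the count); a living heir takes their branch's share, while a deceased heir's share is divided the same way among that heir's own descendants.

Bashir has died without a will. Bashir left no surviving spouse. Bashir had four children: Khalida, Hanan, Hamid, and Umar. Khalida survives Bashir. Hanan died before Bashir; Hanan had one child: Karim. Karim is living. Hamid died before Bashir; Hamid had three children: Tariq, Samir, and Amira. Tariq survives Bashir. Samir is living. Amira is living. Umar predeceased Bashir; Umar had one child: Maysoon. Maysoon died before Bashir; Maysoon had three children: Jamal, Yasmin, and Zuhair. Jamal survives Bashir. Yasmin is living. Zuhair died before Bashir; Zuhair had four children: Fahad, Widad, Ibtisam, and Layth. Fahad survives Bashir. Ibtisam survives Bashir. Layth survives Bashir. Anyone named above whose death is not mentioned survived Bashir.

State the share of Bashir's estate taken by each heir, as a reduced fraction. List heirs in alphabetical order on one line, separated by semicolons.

Amira 1/12; Fahad 1/48; Ibtisam 1/48; Jamal 1/12; Karim 1/4; Khalida 1/4; Layth 1/48; Samir 1/12; Tariq 1/12; Widad 1/48; Yasmin 1/12

There is no surviving spouse, so the entire estate passes to Bashir's descendants per stirpes.
The estate is divided into 4 equal shares of 1/4 among Khalida, Hanan, Hamid, Umar.
Khalida is living and takes 1/4.
Hanan predeceased; the 1/4 allotted to Hanan's branch passes to Hanan's issue by representation.
Karim is the sole taker at this level and receives the full 1/4.
Hamid predeceased; the 1/4 allotted to Hamid's branch passes to Hamid's issue by representation.
The 1/4 is divided into 3 equal shares of 1/12 among Tariq, Samir, Amira.
Tariq is living and takes 1/12.
Samir is living and takes 1/12.
Amira is living and takes 1/12.
Umar predeceased; the 1/4 allotted to Umar's branch passes to Umar's issue by representation.
Maysoon's line is the sole branch at this level, so the full 1/4 passes to Maysoon's issue by representation.
The 1/4 is divided into 3 equal shares of 1/12 among Jamal, Yasmin, Zuhair.
Jamal is living and takes 1/12.
Yasmin is living and takes 1/12.
Zuhair predeceased; the 1/12 allotted to Zuhair's branch passes to Zuhair's issue by representation.
The 1/12 is divided into 4 equal shares of 1/48 among Fahad, Widad, Ibtisam, Layth.
Fahad is living and takes 1/48.
Widad is living and takes 1/48.
Ibtisam is living and takes 1/48.
Layth is living and takes 1/48.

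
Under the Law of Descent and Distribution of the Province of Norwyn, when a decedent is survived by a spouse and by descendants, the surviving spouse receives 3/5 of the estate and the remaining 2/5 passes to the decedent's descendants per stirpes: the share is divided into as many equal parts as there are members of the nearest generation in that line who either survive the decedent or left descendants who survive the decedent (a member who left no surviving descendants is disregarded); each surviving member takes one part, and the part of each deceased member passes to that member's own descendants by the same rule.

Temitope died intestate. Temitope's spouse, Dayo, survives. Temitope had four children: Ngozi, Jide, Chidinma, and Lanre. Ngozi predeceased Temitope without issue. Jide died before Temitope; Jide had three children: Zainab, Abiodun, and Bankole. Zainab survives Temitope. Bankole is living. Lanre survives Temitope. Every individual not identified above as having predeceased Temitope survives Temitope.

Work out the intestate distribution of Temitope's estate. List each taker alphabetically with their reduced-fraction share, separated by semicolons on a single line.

Dayo, as surviving spouse, takes 3/5.
The remaining 2/5 passes to Temitope's descendants per stirpes.
Ngozi left no surviving issue, so that branch lapses and is disregarded.
The 2/5 is divided into 3 equal shares of 2/15 among Jide, Chidinma, Lanre.
Jide predeceased; the 2/15 allotted to Jide's branch passes to Jide's issue by representation.
The 2/15 is divided into 3 equal shares of 2/45 among Zainab, Abiodun, Bankole.
Zainab is living and takes 2/45.
Abiodun is living and takes 2/45.
Bankole is living and takes 2/45.
Chidinma is living and takes 2/15.
Lanre is living and takes 2/15.

Abiodun 2/45; Bankole 2/45; Chidinma 2/15; Dayo 3/5; Lanre 2/15; Zainab 2/45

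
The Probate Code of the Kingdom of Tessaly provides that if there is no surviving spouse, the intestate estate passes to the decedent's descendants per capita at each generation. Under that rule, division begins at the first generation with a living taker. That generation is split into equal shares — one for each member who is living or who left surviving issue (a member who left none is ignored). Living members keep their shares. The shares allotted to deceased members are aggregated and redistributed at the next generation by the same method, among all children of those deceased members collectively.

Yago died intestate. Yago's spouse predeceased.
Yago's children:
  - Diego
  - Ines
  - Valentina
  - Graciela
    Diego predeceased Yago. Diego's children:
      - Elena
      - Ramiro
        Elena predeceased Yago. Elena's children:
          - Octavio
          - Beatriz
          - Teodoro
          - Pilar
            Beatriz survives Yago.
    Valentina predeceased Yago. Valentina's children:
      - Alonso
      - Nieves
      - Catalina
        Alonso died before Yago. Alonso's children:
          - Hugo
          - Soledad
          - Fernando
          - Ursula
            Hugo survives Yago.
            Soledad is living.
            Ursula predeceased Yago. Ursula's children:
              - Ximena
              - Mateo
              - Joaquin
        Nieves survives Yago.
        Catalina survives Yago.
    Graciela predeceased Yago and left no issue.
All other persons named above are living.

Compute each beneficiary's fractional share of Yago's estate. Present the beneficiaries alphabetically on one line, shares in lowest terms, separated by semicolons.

Beatriz 1/30; Catalina 2/15; Fernando 1/30; Hugo 1/30; Ines 1/3; Joaquin 1/90; Mateo 1/90; Nieves 2/15; Octavio 1/30; Pilar 1/30; Ramiro 2/15; Soledad 1/30; Teodoro 1/30; Ximena 1/90

There is no surviving spouse, so the entire estate passes to Yago's descendants per capita at each generation.
At generation 1 (Diego, Ines, Valentina) there are 3 shares of (1)/3 = 1/3 each.
Living: Ines — each takes 1/3.
Deceased: Diego and Valentina. Their combined 2/3 is pooled and carried to generation 2.
At generation 2 (Elena, Ramiro, Alonso, Nieves, Catalina) there are 5 shares of (2/3)/5 = 2/15 each.
Living: Ramiro, Nieves, and Catalina — each takes 2/15.
Deceased: Elena and Alonso. Their combined 4/15 is pooled and carried to generation 3.
At generation 3 (Octavio, Beatriz, Teodoro, Pilar, Hugo, Soledad, Fernando, Ursula) there are 8 shares of (4/15)/8 = 1/30 each.
Living: Octavio, Beatriz, Teodoro, Pilar, Hugo, Soledad, and Fernando — each takes 1/30.
Deceased: Ursula. That 1/30 share is carried to generation 4.
At generation 4 (Ximena, Mateo, Joaquin) there are 3 shares of (1/30)/3 = 1/90 each.
Living: Ximena, Mateo, and Joaquin — each takes 1/90.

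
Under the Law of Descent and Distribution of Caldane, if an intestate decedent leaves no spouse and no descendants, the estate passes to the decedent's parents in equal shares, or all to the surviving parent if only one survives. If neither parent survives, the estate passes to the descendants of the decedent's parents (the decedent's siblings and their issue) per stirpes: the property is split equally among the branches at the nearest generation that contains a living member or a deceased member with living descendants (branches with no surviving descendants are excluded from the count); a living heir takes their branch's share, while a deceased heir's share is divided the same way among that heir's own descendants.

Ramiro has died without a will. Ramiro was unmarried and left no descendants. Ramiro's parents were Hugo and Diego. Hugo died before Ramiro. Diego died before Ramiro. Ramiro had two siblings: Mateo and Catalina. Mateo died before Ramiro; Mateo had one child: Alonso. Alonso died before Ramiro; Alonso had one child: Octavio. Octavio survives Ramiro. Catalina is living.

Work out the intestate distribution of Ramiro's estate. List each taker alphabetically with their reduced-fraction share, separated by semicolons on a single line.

Neither parent survives and there are no descendants, so the estate passes to Ramiro's siblings and their issue per stirpes.
The estate is divided into 2 equal shares of 1/2 among Mateo, Catalina.
Mateo predeceased; the 1/2 allotted to Mateo's branch passes to Mateo's issue by representation.
Alonso's line is the sole branch at this level, so the full 1/2 passes to Alonso's issue by representation.
Octavio is the sole taker at this level and receives the full 1/2.
Catalina is living and takes 1/2.

Catalina 1/2; Octavio 1/2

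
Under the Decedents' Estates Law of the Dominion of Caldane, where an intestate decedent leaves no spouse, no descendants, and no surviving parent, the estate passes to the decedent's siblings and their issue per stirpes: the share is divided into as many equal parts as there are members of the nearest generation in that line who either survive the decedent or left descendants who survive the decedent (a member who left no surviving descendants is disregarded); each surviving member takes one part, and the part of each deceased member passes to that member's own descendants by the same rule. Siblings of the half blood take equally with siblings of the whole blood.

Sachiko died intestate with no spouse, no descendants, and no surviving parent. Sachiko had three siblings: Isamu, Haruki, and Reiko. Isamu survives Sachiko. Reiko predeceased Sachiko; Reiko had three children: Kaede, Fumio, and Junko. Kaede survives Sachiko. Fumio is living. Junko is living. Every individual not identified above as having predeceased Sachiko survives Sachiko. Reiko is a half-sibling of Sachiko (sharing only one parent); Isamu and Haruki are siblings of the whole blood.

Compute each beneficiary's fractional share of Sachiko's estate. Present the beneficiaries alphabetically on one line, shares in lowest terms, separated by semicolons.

No spouse, descendants, or parent survives, so the estate passes to Sachiko's siblings per stirpes.
Half-blood and whole-blood siblings take equally under the stated rule.
The estate is divided into 3 equal shares of 1/3 among Isamu, Haruki, Reiko.
Isamu is living and takes 1/3.
Haruki is living and takes 1/3.
Reiko predeceased; the 1/3 allotted to Reiko's branch passes to Reiko's issue by representation.
The 1/3 is divided into 3 equal shares of 1/9 among Kaede, Fumio, Junko.
Kaede is living and takes 1/9.
Fumio is living and takes 1/9.
Junko is living and takes 1/9.

Fumio 1/9; Haruki 1/3; Isamu 1/3; Junko 1/9; Kaede 1/9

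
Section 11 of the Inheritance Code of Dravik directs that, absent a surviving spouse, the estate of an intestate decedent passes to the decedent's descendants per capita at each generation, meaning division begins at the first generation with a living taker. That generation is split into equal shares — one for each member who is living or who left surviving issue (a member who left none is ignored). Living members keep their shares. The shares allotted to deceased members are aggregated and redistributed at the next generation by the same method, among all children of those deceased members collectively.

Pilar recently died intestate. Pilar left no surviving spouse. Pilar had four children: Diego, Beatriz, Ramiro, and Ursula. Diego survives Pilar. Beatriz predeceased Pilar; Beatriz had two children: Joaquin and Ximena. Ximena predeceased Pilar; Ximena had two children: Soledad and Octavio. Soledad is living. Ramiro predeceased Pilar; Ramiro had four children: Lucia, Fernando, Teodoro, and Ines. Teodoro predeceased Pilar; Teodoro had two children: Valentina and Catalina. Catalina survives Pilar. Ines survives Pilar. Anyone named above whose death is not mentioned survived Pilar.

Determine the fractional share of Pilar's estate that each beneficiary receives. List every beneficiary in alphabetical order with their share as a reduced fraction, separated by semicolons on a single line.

Catalina 1/24; Diego 1/4; Fernando 1/12; Ines 1/12; Joaquin 1/12; Lucia 1/12; Octavio 1/24; Soledad 1/24; Ursula 1/4; Valentina 1/24

There is no surviving spouse, so the entire estate passes to Pilar's descendants per capita at each generation.
At generation 1 (Diego, Beatriz, Ramiro, Ursula) there are 4 shares of (1)/4 = 1/4 each.
Living: Diego and Ursula — each takes 1/4.
Deceased: Beatriz and Ramiro. Their combined 1/2 is pooled and carried to generation 2.
At generation 2 (Joaquin, Ximena, Lucia, Fernando, Teodoro, Ines) there are 6 shares of (1/2)/6 = 1/12 each.
Living: Joaquin, Lucia, Fernando, and Ines — each takes 1/12.
Deceased: Ximena and Teodoro. Their combined 1/6 is pooled and carried to generation 3.
At generation 3 (Soledad, Octavio, Valentina, Catalina) there are 4 shares of (1/6)/4 = 1/24 each.
Living: Soledad, Octavio, Valentina, and Catalina — each takes 1/24.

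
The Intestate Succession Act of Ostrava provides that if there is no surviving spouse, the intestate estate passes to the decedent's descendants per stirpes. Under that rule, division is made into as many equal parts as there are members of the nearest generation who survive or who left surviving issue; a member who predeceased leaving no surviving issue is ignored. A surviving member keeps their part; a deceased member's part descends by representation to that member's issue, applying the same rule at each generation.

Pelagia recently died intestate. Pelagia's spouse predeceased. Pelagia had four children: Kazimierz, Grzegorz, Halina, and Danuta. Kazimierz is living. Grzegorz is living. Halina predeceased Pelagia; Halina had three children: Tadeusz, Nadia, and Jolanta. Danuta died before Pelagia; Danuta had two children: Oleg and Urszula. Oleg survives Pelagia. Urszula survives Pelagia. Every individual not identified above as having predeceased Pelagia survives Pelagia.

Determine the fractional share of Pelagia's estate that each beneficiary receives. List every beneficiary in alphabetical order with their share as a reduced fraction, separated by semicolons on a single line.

There is no surviving spouse, so the entire estate passes to Pelagia's descendants per stirpes.
The estate is divided into 4 equal shares of 1/4 among Kazimierz, Grzegorz, Halina, Danuta.
Kazimierz is living and takes 1/4.
Grzegorz is living and takes 1/4.
Halina predeceased; the 1/4 allotted to Halina's branch passes to Halina's issue by representation.
The 1/4 is divided into 3 equal shares of 1/12 among Tadeusz, Nadia, Jolanta.
Tadeusz is living and takes 1/12.
Nadia is living and takes 1/12.
Jolanta is living and takes 1/12.
Danuta predeceased; the 1/4 allotted to Danuta's branch passes to Danuta's issue by representation.
The 1/4 is divided into 2 equal shares of 1/8 among Oleg, Urszula.
Oleg is living and takes 1/8.
Urszula is living and takes 1/8.

Grzegorz 1/4; Jolanta 1/12; Kazimierz 1/4; Nadia 1/12; Oleg 1/8; Tadeusz 1/12; Urszula 1/8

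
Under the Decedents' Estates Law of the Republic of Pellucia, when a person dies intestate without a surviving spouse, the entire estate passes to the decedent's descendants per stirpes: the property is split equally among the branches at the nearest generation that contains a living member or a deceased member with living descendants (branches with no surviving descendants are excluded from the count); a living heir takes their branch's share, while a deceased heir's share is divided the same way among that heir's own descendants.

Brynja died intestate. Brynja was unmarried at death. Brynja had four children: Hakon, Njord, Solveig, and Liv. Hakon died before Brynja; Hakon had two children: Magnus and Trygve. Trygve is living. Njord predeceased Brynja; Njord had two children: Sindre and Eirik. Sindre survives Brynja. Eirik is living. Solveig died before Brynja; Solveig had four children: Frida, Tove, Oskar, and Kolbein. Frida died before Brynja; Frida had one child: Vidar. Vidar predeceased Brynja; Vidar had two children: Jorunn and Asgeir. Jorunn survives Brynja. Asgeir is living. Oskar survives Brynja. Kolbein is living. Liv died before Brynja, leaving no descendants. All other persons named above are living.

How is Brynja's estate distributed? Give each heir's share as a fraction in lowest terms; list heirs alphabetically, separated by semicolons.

Asgeir 1/24; Eirik 1/6; Jorunn 1/24; Kolbein 1/12; Magnus 1/6; Oskar 1/12; Sindre 1/6; Tove 1/12; Trygve 1/6

There is no surviving spouse, so the entire estate passes to Brynja's descendants per stirpes.
Liv left no surviving issue, so that branch lapses and is disregarded.
The estate is divided into 3 equal shares of 1/3 among Hakon, Njord, Solveig.
Hakon predeceased; the 1/3 allotted to Hakon's branch passes to Hakon's issue by representation.
The 1/3 is divided into 2 equal shares of 1/6 among Magnus, Trygve.
Magnus is living and takes 1/6.
Trygve is living and takes 1/6.
Njord predeceased; the 1/3 allotted to Njord's branch passes to Njord's issue by representation.
The 1/3 is divided into 2 equal shares of 1/6 among Sindre, Eirik.
Sindre is living and takes 1/6.
Eirik is living and takes 1/6.
Solveig predeceased; the 1/3 allotted to Solveig's branch passes to Solveig's issue by representation.
The 1/3 is divided into 4 equal shares of 1/12 among Frida, Tove, Oskar, Kolbein.
Frida predeceased; the 1/12 allotted to Frida's branch passes to Frida's issue by representation.
Vidar's line is the sole branch at this level, so the full 1/12 passes to Vidar's issue by representation.
The 1/12 is divided into 2 equal shares of 1/24 among Jorunn, Asgeir.
Jorunn is living and takes 1/24.
Asgeir is living and takes 1/24.
Tove is living and takes 1/12.
Oskar is living and takes 1/12.
Kolbein is living and takes 1/12.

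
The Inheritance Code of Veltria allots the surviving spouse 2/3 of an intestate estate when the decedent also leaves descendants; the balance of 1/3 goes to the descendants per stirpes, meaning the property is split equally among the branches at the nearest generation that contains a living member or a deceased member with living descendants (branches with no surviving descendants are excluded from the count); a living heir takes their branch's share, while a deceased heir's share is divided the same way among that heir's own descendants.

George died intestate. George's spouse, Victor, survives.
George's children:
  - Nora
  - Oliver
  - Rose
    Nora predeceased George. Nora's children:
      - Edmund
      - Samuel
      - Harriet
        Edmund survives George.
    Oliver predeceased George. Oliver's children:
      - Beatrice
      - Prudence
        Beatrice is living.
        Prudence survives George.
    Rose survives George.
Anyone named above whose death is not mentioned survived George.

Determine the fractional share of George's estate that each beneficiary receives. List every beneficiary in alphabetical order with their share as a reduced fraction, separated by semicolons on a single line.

Victor, as surviving spouse, takes 2/3.
The remaining 1/3 passes to George's descendants per stirpes.
The 1/3 is divided into 3 equal shares of 1/9 among Nora, Oliver, Rose.
Nora predeceased; the 1/9 allotted to Nora's branch passes to Nora's issue by representation.
The 1/9 is divided into 3 equal shares of 1/27 among Edmund, Samuel, Harriet.
Edmund is living and takes 1/27.
Samuel is living and takes 1/27.
Harriet is living and takes 1/27.
Oliver predeceased; the 1/9 allotted to Oliver's branch passes to Oliver's issue by representation.
The 1/9 is divided into 2 equal shares of 1/18 among Beatrice, Prudence.
Beatrice is living and takes 1/18.
Prudence is living and takes 1/18.
Rose is living and takes 1/9.

Beatrice 1/18; Edmund 1/27; Harriet 1/27; Prudence 1/18; Rose 1/9; Samuel 1/27; Victor 2/3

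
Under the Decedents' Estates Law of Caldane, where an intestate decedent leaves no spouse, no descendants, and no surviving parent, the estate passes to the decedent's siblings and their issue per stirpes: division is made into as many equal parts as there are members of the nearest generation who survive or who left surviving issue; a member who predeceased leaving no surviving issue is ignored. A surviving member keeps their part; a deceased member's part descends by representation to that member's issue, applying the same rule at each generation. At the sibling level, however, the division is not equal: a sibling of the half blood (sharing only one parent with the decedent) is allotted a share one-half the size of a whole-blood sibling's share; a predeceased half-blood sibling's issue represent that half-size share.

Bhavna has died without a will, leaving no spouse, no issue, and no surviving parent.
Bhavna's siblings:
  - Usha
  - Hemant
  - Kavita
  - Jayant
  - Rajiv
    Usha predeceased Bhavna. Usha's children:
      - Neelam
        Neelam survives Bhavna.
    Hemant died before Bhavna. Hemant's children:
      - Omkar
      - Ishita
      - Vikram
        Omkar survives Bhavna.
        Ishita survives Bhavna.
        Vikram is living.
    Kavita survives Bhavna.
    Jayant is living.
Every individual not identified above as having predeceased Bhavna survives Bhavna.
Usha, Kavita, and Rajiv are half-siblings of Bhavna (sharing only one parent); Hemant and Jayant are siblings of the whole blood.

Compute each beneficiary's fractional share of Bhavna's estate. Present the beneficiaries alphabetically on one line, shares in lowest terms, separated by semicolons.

Ishita 2/21; Jayant 2/7; Kavita 1/7; Neelam 1/7; Omkar 2/21; Rajiv 1/7; Vikram 2/21

No spouse, descendants, or parent survives, so the estate passes to Bhavna's siblings per stirpes.
Half-blood siblings count for one-half the weight of whole-blood siblings at the initial division.
Dividing 1 in proportion to weights (total weight 7/2): Usha (weight 1/2) → 1/7; Hemant (weight 1) → 2/7; Kavita (weight 1/2) → 1/7; Jayant (weight 1) → 2/7; Rajiv (weight 1/2) → 1/7.
Usha predeceased; the 1/7 allotted to Usha's branch passes to Usha's issue by representation.
Neelam is the sole taker at this level and receives the full 1/7.
Hemant predeceased; the 2/7 allotted to Hemant's branch passes to Hemant's issue by representation.
The 2/7 is divided into 3 equal shares of 2/21 among Omkar, Ishita, Vikram.
Omkar is living and takes 2/21.
Ishita is living and takes 2/21.
Vikram is living and takes 2/21.
Kavita is living and takes 1/7.
Jayant is living and takes 2/7.
Rajiv is living and takes 1/7.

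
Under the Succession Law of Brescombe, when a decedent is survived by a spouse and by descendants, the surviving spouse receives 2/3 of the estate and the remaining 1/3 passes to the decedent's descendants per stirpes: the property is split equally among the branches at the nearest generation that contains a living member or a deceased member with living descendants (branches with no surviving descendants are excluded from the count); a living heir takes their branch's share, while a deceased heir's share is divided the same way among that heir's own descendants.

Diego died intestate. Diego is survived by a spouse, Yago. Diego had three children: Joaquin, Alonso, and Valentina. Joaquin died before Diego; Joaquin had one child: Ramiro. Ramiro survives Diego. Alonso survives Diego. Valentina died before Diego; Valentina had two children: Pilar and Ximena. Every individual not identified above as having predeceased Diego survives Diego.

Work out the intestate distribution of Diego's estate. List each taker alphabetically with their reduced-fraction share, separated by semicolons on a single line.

Yago, as surviving spouse, takes 2/3.
The remaining 1/3 passes to Diego's descendants per stirpes.
The 1/3 is divided into 3 equal shares of 1/9 among Joaquin, Alonso, Valentina.
Joaquin predeceased; the 1/9 allotted to Joaquin's branch passes to Joaquin's issue by representation.
Ramiro is the sole taker at this level and receives the full 1/9.
Alonso is living and takes 1/9.
Valentina predeceased; the 1/9 allotted to Valentina's branch passes to Valentina's issue by representation.
The 1/9 is divided into 2 equal shares of 1/18 among Pilar, Ximena.
Pilar is living and takes 1/18.
Ximena is living and takes 1/18.

Alonso 1/9; Pilar 1/18; Ramiro 1/9; Ximena 1/18; Yago 2/3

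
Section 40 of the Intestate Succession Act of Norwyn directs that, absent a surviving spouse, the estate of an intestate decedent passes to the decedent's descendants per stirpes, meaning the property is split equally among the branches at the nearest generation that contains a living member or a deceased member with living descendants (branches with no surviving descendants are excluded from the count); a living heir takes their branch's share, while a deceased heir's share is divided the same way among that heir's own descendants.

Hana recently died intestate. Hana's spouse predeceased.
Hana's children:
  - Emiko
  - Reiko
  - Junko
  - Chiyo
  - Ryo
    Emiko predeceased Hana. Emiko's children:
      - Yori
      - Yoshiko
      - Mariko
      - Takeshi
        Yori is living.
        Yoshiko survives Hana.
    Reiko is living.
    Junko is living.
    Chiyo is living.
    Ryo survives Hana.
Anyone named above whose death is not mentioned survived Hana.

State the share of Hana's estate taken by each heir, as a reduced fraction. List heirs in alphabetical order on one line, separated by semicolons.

Chiyo 1/5; Junko 1/5; Mariko 1/20; Reiko 1/5; Ryo 1/5; Takeshi 1/20; Yori 1/20; Yoshiko 1/20

There is no surviving spouse, so the entire estate passes to Hana's descendants per stirpes.
The estate is divided into 5 equal shares of 1/5 among Emiko, Reiko, Junko, Chiyo, Ryo.
Emiko predeceased; the 1/5 allotted to Emiko's branch passes to Emiko's issue by representation.
The 1/5 is divided into 4 equal shares of 1/20 among Yori, Yoshiko, Mariko, Takeshi.
Yori is living and takes 1/20.
Yoshiko is living and takes 1/20.
Mariko is living and takes 1/20.
Takeshi is living and takes 1/20.
Reiko is living and takes 1/5.
Junko is living and takes 1/5.
Chiyo is living and takes 1/5.
Ryo is living and takes 1/5.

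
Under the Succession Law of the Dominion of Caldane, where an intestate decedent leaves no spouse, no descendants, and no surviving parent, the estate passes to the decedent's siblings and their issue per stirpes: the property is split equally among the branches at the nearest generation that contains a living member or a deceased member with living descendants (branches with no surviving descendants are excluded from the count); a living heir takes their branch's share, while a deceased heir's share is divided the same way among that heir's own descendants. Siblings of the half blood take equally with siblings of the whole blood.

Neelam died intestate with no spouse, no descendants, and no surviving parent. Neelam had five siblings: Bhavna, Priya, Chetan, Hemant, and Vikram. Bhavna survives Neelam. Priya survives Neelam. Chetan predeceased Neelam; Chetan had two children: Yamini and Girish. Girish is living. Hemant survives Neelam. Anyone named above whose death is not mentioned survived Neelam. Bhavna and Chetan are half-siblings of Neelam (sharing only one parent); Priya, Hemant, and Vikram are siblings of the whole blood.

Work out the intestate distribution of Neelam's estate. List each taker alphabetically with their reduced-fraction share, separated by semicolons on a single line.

Bhavna 1/5; Girish 1/10; Hemant 1/5; Priya 1/5; Vikram 1/5; Yamini 1/10

No spouse, descendants, or parent survives, so the estate passes to Neelam's siblings per stirpes.
Half-blood and whole-blood siblings take equally under the stated rule.
The estate is divided into 5 equal shares of 1/5 among Bhavna, Priya, Chetan, Hemant, Vikram.
Bhavna is living and takes 1/5.
Priya is living and takes 1/5.
Chetan predeceased; the 1/5 allotted to Chetan's branch passes to Chetan's issue by representation.
The 1/5 is divided into 2 equal shares of 1/10 among Yamini, Girish.
Yamini is living and takes 1/10.
Girish is living and takes 1/10.
Hemant is living and takes 1/5.
Vikram is living and takes 1/5.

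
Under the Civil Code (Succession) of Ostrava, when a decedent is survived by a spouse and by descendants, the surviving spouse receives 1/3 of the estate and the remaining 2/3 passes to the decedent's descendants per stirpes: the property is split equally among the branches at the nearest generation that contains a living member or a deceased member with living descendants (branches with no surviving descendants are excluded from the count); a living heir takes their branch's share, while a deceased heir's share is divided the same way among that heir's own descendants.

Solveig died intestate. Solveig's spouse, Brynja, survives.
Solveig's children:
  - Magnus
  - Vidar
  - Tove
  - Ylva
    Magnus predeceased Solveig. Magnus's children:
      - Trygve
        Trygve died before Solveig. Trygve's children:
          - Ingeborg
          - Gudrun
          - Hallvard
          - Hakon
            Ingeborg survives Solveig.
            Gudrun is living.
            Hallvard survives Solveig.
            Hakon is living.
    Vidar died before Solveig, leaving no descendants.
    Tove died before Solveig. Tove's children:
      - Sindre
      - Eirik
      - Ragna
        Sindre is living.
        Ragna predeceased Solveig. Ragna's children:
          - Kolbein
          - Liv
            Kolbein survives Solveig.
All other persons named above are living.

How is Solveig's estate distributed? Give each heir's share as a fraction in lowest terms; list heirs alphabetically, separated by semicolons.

Brynja 1/3; Eirik 2/27; Gudrun 1/18; Hakon 1/18; Hallvard 1/18; Ingeborg 1/18; Kolbein 1/27; Liv 1/27; Sindre 2/27; Ylva 2/9

Brynja, as surviving spouse, takes 1/3.
The remaining 2/3 passes to Solveig's descendants per stirpes.
Vidar left no surviving issue, so that branch lapses and is disregarded.
The 2/3 is divided into 3 equal shares of 2/9 among Magnus, Tove, Ylva.
Magnus predeceased; the 2/9 allotted to Magnus's branch passes to Magnus's issue by representation.
Trygve's line is the sole branch at this level, so the full 2/9 passes to Trygve's issue by representation.
The 2/9 is divided into 4 equal shares of 1/18 among Ingeborg, Gudrun, Hallvard, Hakon.
Ingeborg is living and takes 1/18.
Gudrun is living and takes 1/18.
Hallvard is living and takes 1/18.
Hakon is living and takes 1/18.
Tove predeceased; the 2/9 allotted to Tove's branch passes to Tove's issue by representation.
The 2/9 is divided into 3 equal shares of 2/27 among Sindre, Eirik, Ragna.
Sindre is living and takes 2/27.
Eirik is living and takes 2/27.
Ragna predeceased; the 2/27 allotted to Ragna's branch passes to Ragna's issue by representation.
The 2/27 is divided into 2 equal shares of 1/27 among Kolbein, Liv.
Kolbein is living and takes 1/27.
Liv is living and takes 1/27.
Ylva is living and takes 2/9.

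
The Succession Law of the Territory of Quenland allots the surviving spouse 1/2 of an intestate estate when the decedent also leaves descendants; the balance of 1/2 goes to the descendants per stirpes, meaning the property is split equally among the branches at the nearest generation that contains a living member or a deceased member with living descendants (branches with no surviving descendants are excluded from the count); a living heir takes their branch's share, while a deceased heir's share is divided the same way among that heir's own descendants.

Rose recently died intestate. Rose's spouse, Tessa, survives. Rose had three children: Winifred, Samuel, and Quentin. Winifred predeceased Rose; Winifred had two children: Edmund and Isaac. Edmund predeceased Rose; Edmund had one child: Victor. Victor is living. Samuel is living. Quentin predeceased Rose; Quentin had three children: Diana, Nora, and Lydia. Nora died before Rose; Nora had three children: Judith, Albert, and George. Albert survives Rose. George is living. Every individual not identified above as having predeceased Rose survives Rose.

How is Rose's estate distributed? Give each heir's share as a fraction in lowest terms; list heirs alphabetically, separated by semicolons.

Tessa, as surviving spouse, takes 1/2.
The remaining 1/2 passes to Rose's descendants per stirpes.
The 1/2 is divided into 3 equal shares of 1/6 among Winifred, Samuel, Quentin.
Winifred predeceased; the 1/6 allotted to Winifred's branch passes to Winifred's issue by representation.
The 1/6 is divided into 2 equal shares of 1/12 among Edmund, Isaac.
Edmund predeceased; the 1/12 allotted to Edmund's branch passes to Edmund's issue by representation.
Victor is the sole taker at this level and receives the full 1/12.
Isaac is living and takes 1/12.
Samuel is living and takes 1/6.
Quentin predeceased; the 1/6 allotted to Quentin's branch passes to Quentin's issue by representation.
The 1/6 is divided into 3 equal shares of 1/18 among Diana, Nora, Lydia.
Diana is living and takes 1/18.
Nora predeceased; the 1/18 allotted to Nora's branch passes to Nora's issue by representation.
The 1/18 is divided into 3 equal shares of 1/54 among Judith, Albert, George.
Judith is living and takes 1/54.
Albert is living and takes 1/54.
George is living and takes 1/54.
Lydia is living and takes 1/18.

Albert 1/54; Diana 1/18; George 1/54; Isaac 1/12; Judith 1/54; Lydia 1/18; Samuel 1/6; Tessa 1/2; Victor 1/12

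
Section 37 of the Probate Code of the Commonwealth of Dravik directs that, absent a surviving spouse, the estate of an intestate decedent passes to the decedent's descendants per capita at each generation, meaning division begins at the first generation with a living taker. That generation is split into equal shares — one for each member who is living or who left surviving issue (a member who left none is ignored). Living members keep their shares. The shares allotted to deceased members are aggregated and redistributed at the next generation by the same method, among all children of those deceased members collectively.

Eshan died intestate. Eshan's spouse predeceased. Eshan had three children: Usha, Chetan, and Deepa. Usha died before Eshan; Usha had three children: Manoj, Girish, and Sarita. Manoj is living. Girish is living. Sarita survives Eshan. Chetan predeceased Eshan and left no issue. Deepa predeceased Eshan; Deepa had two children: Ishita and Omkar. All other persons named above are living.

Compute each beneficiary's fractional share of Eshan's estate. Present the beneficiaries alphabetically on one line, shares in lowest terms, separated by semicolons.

There is no surviving spouse, so the entire estate passes to Eshan's descendants per capita at each generation.
No one at generation 1 (Usha, Deepa) is living; moving to the next generation.
At generation 2 (Manoj, Girish, Sarita, Ishita, Omkar) there are 5 shares of (1)/5 = 1/5 each.
Living: Manoj, Girish, Sarita, Ishita, and Omkar — each takes 1/5.

Girish 1/5; Ishita 1/5; Manoj 1/5; Omkar 1/5; Sarita 1/5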